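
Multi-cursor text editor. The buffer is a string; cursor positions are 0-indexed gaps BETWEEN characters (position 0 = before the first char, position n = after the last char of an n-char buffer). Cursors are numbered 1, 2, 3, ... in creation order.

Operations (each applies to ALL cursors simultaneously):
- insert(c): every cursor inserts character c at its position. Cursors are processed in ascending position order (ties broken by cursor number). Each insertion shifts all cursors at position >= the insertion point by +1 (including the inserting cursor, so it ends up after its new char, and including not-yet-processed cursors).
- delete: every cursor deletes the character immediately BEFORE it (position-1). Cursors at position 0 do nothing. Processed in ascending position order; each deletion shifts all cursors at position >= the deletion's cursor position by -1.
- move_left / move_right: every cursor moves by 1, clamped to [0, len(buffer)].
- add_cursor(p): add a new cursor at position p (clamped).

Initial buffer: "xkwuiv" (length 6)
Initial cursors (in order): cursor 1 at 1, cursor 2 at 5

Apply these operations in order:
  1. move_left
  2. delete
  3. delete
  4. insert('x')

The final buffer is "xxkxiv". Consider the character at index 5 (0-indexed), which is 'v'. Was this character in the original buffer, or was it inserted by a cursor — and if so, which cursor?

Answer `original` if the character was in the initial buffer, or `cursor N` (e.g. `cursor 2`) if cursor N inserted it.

After op 1 (move_left): buffer="xkwuiv" (len 6), cursors c1@0 c2@4, authorship ......
After op 2 (delete): buffer="xkwiv" (len 5), cursors c1@0 c2@3, authorship .....
After op 3 (delete): buffer="xkiv" (len 4), cursors c1@0 c2@2, authorship ....
After op 4 (insert('x')): buffer="xxkxiv" (len 6), cursors c1@1 c2@4, authorship 1..2..
Authorship (.=original, N=cursor N): 1 . . 2 . .
Index 5: author = original

Answer: original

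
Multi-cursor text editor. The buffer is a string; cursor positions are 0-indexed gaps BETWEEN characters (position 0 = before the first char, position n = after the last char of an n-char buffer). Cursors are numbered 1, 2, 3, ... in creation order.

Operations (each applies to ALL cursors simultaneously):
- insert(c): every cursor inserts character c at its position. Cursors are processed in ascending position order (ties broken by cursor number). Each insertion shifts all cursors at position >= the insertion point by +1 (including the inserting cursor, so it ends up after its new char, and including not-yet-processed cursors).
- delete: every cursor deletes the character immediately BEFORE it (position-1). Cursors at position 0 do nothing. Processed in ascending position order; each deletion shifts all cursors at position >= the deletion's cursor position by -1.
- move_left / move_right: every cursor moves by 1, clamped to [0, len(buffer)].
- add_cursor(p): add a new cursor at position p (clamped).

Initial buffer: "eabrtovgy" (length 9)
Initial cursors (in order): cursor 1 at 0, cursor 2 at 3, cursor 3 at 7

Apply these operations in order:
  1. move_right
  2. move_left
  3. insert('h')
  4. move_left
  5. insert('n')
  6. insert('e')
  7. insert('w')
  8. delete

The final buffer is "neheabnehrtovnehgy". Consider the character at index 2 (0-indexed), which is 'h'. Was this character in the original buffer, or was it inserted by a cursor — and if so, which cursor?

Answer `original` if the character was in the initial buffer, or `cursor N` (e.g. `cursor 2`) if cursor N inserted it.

Answer: cursor 1

Derivation:
After op 1 (move_right): buffer="eabrtovgy" (len 9), cursors c1@1 c2@4 c3@8, authorship .........
After op 2 (move_left): buffer="eabrtovgy" (len 9), cursors c1@0 c2@3 c3@7, authorship .........
After op 3 (insert('h')): buffer="heabhrtovhgy" (len 12), cursors c1@1 c2@5 c3@10, authorship 1...2....3..
After op 4 (move_left): buffer="heabhrtovhgy" (len 12), cursors c1@0 c2@4 c3@9, authorship 1...2....3..
After op 5 (insert('n')): buffer="nheabnhrtovnhgy" (len 15), cursors c1@1 c2@6 c3@12, authorship 11...22....33..
After op 6 (insert('e')): buffer="neheabnehrtovnehgy" (len 18), cursors c1@2 c2@8 c3@15, authorship 111...222....333..
After op 7 (insert('w')): buffer="newheabnewhrtovnewhgy" (len 21), cursors c1@3 c2@10 c3@18, authorship 1111...2222....3333..
After op 8 (delete): buffer="neheabnehrtovnehgy" (len 18), cursors c1@2 c2@8 c3@15, authorship 111...222....333..
Authorship (.=original, N=cursor N): 1 1 1 . . . 2 2 2 . . . . 3 3 3 . .
Index 2: author = 1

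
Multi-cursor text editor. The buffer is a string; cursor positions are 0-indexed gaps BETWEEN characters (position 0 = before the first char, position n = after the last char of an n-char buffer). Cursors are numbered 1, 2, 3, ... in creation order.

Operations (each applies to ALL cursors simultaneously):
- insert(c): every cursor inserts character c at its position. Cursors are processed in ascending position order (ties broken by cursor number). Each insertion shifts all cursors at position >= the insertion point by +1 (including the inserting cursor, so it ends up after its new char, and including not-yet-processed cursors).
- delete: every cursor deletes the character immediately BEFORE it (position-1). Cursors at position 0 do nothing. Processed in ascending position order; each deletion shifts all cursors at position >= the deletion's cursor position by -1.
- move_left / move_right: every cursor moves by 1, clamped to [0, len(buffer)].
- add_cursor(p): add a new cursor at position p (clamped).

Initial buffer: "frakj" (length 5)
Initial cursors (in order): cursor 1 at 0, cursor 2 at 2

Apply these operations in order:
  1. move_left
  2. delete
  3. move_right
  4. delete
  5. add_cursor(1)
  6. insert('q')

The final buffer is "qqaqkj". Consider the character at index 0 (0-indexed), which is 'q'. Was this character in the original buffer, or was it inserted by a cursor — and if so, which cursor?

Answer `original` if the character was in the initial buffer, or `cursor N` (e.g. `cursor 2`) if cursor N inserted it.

Answer: cursor 1

Derivation:
After op 1 (move_left): buffer="frakj" (len 5), cursors c1@0 c2@1, authorship .....
After op 2 (delete): buffer="rakj" (len 4), cursors c1@0 c2@0, authorship ....
After op 3 (move_right): buffer="rakj" (len 4), cursors c1@1 c2@1, authorship ....
After op 4 (delete): buffer="akj" (len 3), cursors c1@0 c2@0, authorship ...
After op 5 (add_cursor(1)): buffer="akj" (len 3), cursors c1@0 c2@0 c3@1, authorship ...
After op 6 (insert('q')): buffer="qqaqkj" (len 6), cursors c1@2 c2@2 c3@4, authorship 12.3..
Authorship (.=original, N=cursor N): 1 2 . 3 . .
Index 0: author = 1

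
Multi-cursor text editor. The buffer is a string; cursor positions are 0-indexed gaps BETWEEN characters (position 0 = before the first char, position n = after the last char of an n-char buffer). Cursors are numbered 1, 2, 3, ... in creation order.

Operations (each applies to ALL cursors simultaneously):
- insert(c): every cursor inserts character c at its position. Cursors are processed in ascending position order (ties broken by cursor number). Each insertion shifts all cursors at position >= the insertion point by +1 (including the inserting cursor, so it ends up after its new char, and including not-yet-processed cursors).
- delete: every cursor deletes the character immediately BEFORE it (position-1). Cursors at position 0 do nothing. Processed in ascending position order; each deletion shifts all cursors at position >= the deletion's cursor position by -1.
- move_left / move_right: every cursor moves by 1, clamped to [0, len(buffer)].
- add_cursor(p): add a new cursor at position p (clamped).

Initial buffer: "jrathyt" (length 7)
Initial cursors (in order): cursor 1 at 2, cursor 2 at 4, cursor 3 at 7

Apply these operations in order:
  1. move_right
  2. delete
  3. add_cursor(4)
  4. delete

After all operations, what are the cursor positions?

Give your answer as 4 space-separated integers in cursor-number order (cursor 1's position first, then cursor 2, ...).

After op 1 (move_right): buffer="jrathyt" (len 7), cursors c1@3 c2@5 c3@7, authorship .......
After op 2 (delete): buffer="jrty" (len 4), cursors c1@2 c2@3 c3@4, authorship ....
After op 3 (add_cursor(4)): buffer="jrty" (len 4), cursors c1@2 c2@3 c3@4 c4@4, authorship ....
After op 4 (delete): buffer="" (len 0), cursors c1@0 c2@0 c3@0 c4@0, authorship 

Answer: 0 0 0 0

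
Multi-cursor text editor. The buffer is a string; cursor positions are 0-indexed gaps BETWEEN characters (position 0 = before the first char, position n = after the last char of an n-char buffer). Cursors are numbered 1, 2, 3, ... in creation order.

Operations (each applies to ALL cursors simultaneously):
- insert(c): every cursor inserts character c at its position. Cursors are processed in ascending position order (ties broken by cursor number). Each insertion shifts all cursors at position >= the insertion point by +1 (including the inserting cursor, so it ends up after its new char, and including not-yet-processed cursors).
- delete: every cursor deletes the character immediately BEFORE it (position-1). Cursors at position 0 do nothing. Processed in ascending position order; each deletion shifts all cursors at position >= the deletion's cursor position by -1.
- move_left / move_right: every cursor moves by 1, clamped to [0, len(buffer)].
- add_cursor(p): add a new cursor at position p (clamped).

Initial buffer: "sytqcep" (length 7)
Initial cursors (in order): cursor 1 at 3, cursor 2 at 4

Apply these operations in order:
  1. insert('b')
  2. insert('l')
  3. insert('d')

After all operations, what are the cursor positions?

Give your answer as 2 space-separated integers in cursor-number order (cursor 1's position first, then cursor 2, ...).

After op 1 (insert('b')): buffer="sytbqbcep" (len 9), cursors c1@4 c2@6, authorship ...1.2...
After op 2 (insert('l')): buffer="sytblqblcep" (len 11), cursors c1@5 c2@8, authorship ...11.22...
After op 3 (insert('d')): buffer="sytbldqbldcep" (len 13), cursors c1@6 c2@10, authorship ...111.222...

Answer: 6 10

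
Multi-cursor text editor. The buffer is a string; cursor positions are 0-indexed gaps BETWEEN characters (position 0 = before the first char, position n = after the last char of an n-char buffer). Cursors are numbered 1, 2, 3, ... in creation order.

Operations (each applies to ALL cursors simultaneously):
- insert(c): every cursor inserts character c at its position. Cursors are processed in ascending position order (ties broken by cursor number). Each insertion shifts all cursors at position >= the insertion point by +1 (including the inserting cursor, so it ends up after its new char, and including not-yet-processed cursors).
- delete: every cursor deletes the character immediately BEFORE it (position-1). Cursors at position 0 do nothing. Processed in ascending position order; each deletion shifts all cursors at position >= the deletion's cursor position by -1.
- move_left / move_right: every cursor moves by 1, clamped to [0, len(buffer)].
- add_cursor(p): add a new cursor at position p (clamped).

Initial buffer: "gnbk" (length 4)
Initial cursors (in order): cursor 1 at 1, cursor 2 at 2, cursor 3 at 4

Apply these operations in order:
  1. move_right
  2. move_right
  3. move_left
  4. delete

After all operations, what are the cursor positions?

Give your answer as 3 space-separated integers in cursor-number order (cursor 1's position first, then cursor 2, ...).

After op 1 (move_right): buffer="gnbk" (len 4), cursors c1@2 c2@3 c3@4, authorship ....
After op 2 (move_right): buffer="gnbk" (len 4), cursors c1@3 c2@4 c3@4, authorship ....
After op 3 (move_left): buffer="gnbk" (len 4), cursors c1@2 c2@3 c3@3, authorship ....
After op 4 (delete): buffer="k" (len 1), cursors c1@0 c2@0 c3@0, authorship .

Answer: 0 0 0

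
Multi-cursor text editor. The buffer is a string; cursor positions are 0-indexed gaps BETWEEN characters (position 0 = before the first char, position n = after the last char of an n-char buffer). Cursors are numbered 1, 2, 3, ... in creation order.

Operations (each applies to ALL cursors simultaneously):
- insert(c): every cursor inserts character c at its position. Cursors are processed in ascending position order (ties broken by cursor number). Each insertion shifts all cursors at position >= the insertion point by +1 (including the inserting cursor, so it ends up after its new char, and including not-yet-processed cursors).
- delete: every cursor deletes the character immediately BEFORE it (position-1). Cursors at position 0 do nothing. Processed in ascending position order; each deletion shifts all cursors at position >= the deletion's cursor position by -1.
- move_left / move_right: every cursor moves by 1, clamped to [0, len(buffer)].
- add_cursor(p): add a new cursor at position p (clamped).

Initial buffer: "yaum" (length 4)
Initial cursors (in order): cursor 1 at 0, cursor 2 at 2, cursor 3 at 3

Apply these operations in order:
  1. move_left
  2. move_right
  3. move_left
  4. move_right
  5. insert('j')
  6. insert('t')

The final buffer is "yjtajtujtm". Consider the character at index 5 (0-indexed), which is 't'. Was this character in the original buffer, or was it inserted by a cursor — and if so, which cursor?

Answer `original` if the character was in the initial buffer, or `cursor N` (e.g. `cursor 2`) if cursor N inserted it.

Answer: cursor 2

Derivation:
After op 1 (move_left): buffer="yaum" (len 4), cursors c1@0 c2@1 c3@2, authorship ....
After op 2 (move_right): buffer="yaum" (len 4), cursors c1@1 c2@2 c3@3, authorship ....
After op 3 (move_left): buffer="yaum" (len 4), cursors c1@0 c2@1 c3@2, authorship ....
After op 4 (move_right): buffer="yaum" (len 4), cursors c1@1 c2@2 c3@3, authorship ....
After op 5 (insert('j')): buffer="yjajujm" (len 7), cursors c1@2 c2@4 c3@6, authorship .1.2.3.
After op 6 (insert('t')): buffer="yjtajtujtm" (len 10), cursors c1@3 c2@6 c3@9, authorship .11.22.33.
Authorship (.=original, N=cursor N): . 1 1 . 2 2 . 3 3 .
Index 5: author = 2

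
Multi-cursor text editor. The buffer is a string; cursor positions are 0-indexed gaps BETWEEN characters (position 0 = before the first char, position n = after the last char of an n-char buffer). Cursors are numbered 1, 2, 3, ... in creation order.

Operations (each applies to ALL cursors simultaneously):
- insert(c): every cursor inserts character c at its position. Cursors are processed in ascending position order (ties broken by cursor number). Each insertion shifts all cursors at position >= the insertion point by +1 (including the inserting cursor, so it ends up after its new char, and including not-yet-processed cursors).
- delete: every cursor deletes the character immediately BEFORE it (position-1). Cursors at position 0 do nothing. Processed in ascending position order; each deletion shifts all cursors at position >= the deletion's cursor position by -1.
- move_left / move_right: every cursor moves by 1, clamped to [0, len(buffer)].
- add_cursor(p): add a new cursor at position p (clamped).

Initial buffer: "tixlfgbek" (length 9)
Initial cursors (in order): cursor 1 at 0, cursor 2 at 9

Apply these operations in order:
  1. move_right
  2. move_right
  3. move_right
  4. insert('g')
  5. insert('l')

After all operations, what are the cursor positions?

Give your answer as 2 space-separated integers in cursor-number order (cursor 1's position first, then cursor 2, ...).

Answer: 5 13

Derivation:
After op 1 (move_right): buffer="tixlfgbek" (len 9), cursors c1@1 c2@9, authorship .........
After op 2 (move_right): buffer="tixlfgbek" (len 9), cursors c1@2 c2@9, authorship .........
After op 3 (move_right): buffer="tixlfgbek" (len 9), cursors c1@3 c2@9, authorship .........
After op 4 (insert('g')): buffer="tixglfgbekg" (len 11), cursors c1@4 c2@11, authorship ...1......2
After op 5 (insert('l')): buffer="tixgllfgbekgl" (len 13), cursors c1@5 c2@13, authorship ...11......22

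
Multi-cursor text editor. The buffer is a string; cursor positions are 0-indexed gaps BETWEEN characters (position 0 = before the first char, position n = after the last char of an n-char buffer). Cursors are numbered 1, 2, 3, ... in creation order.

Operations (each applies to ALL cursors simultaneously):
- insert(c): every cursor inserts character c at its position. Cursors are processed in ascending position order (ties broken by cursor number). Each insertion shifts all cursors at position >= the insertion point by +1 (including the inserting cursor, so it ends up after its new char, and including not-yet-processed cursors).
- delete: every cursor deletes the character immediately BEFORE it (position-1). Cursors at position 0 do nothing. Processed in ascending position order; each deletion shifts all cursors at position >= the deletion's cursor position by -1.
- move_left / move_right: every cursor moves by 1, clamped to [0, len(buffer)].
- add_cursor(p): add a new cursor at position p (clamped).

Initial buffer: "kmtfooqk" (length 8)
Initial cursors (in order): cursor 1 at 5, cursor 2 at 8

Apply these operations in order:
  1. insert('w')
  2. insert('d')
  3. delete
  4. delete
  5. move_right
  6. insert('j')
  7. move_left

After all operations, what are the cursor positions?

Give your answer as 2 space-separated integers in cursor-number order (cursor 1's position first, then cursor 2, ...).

Answer: 6 9

Derivation:
After op 1 (insert('w')): buffer="kmtfowoqkw" (len 10), cursors c1@6 c2@10, authorship .....1...2
After op 2 (insert('d')): buffer="kmtfowdoqkwd" (len 12), cursors c1@7 c2@12, authorship .....11...22
After op 3 (delete): buffer="kmtfowoqkw" (len 10), cursors c1@6 c2@10, authorship .....1...2
After op 4 (delete): buffer="kmtfooqk" (len 8), cursors c1@5 c2@8, authorship ........
After op 5 (move_right): buffer="kmtfooqk" (len 8), cursors c1@6 c2@8, authorship ........
After op 6 (insert('j')): buffer="kmtfoojqkj" (len 10), cursors c1@7 c2@10, authorship ......1..2
After op 7 (move_left): buffer="kmtfoojqkj" (len 10), cursors c1@6 c2@9, authorship ......1..2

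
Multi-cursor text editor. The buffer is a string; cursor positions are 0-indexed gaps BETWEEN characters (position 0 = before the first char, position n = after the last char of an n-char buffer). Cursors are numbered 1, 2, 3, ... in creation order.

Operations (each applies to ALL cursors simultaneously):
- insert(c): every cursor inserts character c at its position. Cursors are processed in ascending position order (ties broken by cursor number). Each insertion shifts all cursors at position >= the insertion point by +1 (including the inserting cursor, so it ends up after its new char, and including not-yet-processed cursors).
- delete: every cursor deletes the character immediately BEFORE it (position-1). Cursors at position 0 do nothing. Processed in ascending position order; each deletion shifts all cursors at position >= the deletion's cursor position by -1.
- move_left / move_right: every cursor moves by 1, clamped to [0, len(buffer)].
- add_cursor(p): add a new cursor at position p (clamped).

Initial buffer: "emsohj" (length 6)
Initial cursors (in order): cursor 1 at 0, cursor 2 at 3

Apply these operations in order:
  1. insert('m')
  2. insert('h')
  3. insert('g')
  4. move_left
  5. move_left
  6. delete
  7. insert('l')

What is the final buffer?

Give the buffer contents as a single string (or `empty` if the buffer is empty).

After op 1 (insert('m')): buffer="memsmohj" (len 8), cursors c1@1 c2@5, authorship 1...2...
After op 2 (insert('h')): buffer="mhemsmhohj" (len 10), cursors c1@2 c2@7, authorship 11...22...
After op 3 (insert('g')): buffer="mhgemsmhgohj" (len 12), cursors c1@3 c2@9, authorship 111...222...
After op 4 (move_left): buffer="mhgemsmhgohj" (len 12), cursors c1@2 c2@8, authorship 111...222...
After op 5 (move_left): buffer="mhgemsmhgohj" (len 12), cursors c1@1 c2@7, authorship 111...222...
After op 6 (delete): buffer="hgemshgohj" (len 10), cursors c1@0 c2@5, authorship 11...22...
After op 7 (insert('l')): buffer="lhgemslhgohj" (len 12), cursors c1@1 c2@7, authorship 111...222...

Answer: lhgemslhgohj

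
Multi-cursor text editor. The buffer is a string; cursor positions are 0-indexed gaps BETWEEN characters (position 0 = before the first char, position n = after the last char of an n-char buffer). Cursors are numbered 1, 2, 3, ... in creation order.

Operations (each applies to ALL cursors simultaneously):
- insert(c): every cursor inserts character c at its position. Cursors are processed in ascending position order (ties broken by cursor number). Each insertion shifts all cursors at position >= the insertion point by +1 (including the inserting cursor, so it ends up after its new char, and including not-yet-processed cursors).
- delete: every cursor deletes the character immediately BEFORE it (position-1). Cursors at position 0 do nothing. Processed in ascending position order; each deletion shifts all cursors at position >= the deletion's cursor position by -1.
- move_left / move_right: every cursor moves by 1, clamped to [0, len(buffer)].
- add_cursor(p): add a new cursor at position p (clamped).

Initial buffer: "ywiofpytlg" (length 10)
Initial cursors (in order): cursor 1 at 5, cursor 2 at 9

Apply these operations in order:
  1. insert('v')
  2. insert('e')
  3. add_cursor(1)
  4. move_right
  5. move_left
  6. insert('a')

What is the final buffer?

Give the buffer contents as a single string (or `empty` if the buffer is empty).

Answer: yawiofveapytlveag

Derivation:
After op 1 (insert('v')): buffer="ywiofvpytlvg" (len 12), cursors c1@6 c2@11, authorship .....1....2.
After op 2 (insert('e')): buffer="ywiofvepytlveg" (len 14), cursors c1@7 c2@13, authorship .....11....22.
After op 3 (add_cursor(1)): buffer="ywiofvepytlveg" (len 14), cursors c3@1 c1@7 c2@13, authorship .....11....22.
After op 4 (move_right): buffer="ywiofvepytlveg" (len 14), cursors c3@2 c1@8 c2@14, authorship .....11....22.
After op 5 (move_left): buffer="ywiofvepytlveg" (len 14), cursors c3@1 c1@7 c2@13, authorship .....11....22.
After op 6 (insert('a')): buffer="yawiofveapytlveag" (len 17), cursors c3@2 c1@9 c2@16, authorship .3....111....222.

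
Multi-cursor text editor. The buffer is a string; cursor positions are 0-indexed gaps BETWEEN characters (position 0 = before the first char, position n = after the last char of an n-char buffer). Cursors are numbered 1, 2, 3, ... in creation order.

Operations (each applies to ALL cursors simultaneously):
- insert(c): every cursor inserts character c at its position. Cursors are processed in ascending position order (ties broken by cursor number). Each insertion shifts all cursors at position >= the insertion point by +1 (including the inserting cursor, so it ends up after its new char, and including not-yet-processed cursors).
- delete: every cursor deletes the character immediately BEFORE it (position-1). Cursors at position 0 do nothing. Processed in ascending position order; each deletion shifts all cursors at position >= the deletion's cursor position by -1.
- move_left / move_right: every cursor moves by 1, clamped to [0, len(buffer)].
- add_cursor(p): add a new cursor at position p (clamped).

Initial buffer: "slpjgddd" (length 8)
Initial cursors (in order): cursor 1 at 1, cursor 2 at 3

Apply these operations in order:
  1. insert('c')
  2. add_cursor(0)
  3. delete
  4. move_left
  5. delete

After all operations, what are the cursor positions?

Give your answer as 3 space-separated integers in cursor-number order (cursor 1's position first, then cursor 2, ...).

After op 1 (insert('c')): buffer="sclpcjgddd" (len 10), cursors c1@2 c2@5, authorship .1..2.....
After op 2 (add_cursor(0)): buffer="sclpcjgddd" (len 10), cursors c3@0 c1@2 c2@5, authorship .1..2.....
After op 3 (delete): buffer="slpjgddd" (len 8), cursors c3@0 c1@1 c2@3, authorship ........
After op 4 (move_left): buffer="slpjgddd" (len 8), cursors c1@0 c3@0 c2@2, authorship ........
After op 5 (delete): buffer="spjgddd" (len 7), cursors c1@0 c3@0 c2@1, authorship .......

Answer: 0 1 0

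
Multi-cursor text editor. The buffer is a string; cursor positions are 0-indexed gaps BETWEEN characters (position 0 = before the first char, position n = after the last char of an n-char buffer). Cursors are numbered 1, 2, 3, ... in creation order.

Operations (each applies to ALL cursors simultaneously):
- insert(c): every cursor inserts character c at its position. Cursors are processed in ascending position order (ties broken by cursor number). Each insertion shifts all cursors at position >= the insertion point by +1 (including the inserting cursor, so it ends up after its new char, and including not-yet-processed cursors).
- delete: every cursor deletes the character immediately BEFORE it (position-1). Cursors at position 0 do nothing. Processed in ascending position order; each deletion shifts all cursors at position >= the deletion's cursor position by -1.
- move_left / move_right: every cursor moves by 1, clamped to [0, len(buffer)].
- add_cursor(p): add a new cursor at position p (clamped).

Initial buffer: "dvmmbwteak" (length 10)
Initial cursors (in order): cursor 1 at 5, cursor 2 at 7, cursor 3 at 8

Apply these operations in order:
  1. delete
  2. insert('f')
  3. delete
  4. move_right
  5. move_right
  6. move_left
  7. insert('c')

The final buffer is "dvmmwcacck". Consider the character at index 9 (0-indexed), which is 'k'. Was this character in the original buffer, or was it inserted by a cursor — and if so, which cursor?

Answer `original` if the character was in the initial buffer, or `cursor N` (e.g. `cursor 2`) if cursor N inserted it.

After op 1 (delete): buffer="dvmmwak" (len 7), cursors c1@4 c2@5 c3@5, authorship .......
After op 2 (insert('f')): buffer="dvmmfwffak" (len 10), cursors c1@5 c2@8 c3@8, authorship ....1.23..
After op 3 (delete): buffer="dvmmwak" (len 7), cursors c1@4 c2@5 c3@5, authorship .......
After op 4 (move_right): buffer="dvmmwak" (len 7), cursors c1@5 c2@6 c3@6, authorship .......
After op 5 (move_right): buffer="dvmmwak" (len 7), cursors c1@6 c2@7 c3@7, authorship .......
After op 6 (move_left): buffer="dvmmwak" (len 7), cursors c1@5 c2@6 c3@6, authorship .......
After op 7 (insert('c')): buffer="dvmmwcacck" (len 10), cursors c1@6 c2@9 c3@9, authorship .....1.23.
Authorship (.=original, N=cursor N): . . . . . 1 . 2 3 .
Index 9: author = original

Answer: original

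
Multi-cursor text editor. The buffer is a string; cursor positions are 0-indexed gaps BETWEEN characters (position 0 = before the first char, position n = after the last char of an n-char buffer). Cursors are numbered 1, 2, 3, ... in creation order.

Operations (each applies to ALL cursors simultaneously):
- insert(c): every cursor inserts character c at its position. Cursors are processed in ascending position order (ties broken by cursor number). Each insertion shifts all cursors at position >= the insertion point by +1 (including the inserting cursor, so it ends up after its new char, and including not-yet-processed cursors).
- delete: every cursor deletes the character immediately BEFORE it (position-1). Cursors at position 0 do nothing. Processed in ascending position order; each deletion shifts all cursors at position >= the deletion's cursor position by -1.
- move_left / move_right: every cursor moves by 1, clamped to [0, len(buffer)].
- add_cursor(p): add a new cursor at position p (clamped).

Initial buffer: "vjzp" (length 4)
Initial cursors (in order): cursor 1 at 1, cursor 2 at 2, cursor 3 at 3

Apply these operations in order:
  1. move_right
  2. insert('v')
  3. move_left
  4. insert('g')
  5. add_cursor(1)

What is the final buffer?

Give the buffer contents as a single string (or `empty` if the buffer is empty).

Answer: vjgvzgvpgv

Derivation:
After op 1 (move_right): buffer="vjzp" (len 4), cursors c1@2 c2@3 c3@4, authorship ....
After op 2 (insert('v')): buffer="vjvzvpv" (len 7), cursors c1@3 c2@5 c3@7, authorship ..1.2.3
After op 3 (move_left): buffer="vjvzvpv" (len 7), cursors c1@2 c2@4 c3@6, authorship ..1.2.3
After op 4 (insert('g')): buffer="vjgvzgvpgv" (len 10), cursors c1@3 c2@6 c3@9, authorship ..11.22.33
After op 5 (add_cursor(1)): buffer="vjgvzgvpgv" (len 10), cursors c4@1 c1@3 c2@6 c3@9, authorship ..11.22.33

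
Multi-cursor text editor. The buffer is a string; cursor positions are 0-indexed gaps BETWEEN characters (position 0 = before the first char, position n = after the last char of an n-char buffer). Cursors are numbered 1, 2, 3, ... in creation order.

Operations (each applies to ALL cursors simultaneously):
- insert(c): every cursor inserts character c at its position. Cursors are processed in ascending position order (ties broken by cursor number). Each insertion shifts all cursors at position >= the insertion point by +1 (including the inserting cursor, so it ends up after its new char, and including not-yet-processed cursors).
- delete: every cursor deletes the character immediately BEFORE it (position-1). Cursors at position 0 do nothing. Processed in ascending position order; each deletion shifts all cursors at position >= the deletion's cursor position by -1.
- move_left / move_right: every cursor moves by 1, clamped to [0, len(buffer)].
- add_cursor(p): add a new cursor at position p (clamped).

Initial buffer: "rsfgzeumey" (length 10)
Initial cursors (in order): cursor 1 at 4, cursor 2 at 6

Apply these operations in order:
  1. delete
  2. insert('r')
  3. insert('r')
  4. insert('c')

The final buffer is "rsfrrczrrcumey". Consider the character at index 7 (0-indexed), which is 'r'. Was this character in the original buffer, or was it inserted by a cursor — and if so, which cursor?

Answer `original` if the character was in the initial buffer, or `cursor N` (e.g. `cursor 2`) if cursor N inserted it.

Answer: cursor 2

Derivation:
After op 1 (delete): buffer="rsfzumey" (len 8), cursors c1@3 c2@4, authorship ........
After op 2 (insert('r')): buffer="rsfrzrumey" (len 10), cursors c1@4 c2@6, authorship ...1.2....
After op 3 (insert('r')): buffer="rsfrrzrrumey" (len 12), cursors c1@5 c2@8, authorship ...11.22....
After op 4 (insert('c')): buffer="rsfrrczrrcumey" (len 14), cursors c1@6 c2@10, authorship ...111.222....
Authorship (.=original, N=cursor N): . . . 1 1 1 . 2 2 2 . . . .
Index 7: author = 2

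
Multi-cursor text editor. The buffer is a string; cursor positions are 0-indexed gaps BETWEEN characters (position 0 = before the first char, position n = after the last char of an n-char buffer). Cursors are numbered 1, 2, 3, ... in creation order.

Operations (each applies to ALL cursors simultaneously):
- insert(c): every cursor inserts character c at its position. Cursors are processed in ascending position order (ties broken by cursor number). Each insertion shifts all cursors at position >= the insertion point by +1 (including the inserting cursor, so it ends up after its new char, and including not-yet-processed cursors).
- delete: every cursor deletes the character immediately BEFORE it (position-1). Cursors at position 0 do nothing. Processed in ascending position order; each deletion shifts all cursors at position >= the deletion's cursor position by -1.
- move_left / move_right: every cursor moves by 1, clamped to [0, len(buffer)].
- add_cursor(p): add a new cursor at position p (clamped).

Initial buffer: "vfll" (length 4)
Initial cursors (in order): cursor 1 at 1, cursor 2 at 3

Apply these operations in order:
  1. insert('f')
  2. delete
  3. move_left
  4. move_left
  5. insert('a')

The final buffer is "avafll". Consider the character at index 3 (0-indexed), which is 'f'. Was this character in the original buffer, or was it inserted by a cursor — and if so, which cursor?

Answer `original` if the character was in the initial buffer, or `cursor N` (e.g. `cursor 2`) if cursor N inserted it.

After op 1 (insert('f')): buffer="vfflfl" (len 6), cursors c1@2 c2@5, authorship .1..2.
After op 2 (delete): buffer="vfll" (len 4), cursors c1@1 c2@3, authorship ....
After op 3 (move_left): buffer="vfll" (len 4), cursors c1@0 c2@2, authorship ....
After op 4 (move_left): buffer="vfll" (len 4), cursors c1@0 c2@1, authorship ....
After op 5 (insert('a')): buffer="avafll" (len 6), cursors c1@1 c2@3, authorship 1.2...
Authorship (.=original, N=cursor N): 1 . 2 . . .
Index 3: author = original

Answer: original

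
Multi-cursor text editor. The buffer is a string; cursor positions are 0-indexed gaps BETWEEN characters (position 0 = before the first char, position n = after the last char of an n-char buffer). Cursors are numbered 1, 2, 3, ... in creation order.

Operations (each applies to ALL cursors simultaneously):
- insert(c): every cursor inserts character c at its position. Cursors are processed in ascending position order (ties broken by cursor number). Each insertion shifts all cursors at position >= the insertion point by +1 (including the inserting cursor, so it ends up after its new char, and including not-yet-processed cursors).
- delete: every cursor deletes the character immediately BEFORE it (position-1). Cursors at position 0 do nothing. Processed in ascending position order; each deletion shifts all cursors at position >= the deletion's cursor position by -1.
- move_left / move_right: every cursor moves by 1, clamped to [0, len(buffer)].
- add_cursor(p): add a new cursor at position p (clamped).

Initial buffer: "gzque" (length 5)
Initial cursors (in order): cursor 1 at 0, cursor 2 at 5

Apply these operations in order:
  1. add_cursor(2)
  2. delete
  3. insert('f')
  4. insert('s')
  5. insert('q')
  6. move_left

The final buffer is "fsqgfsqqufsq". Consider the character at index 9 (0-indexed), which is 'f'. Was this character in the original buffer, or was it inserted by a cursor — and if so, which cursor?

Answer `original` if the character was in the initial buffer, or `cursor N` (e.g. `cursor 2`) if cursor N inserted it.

After op 1 (add_cursor(2)): buffer="gzque" (len 5), cursors c1@0 c3@2 c2@5, authorship .....
After op 2 (delete): buffer="gqu" (len 3), cursors c1@0 c3@1 c2@3, authorship ...
After op 3 (insert('f')): buffer="fgfquf" (len 6), cursors c1@1 c3@3 c2@6, authorship 1.3..2
After op 4 (insert('s')): buffer="fsgfsqufs" (len 9), cursors c1@2 c3@5 c2@9, authorship 11.33..22
After op 5 (insert('q')): buffer="fsqgfsqqufsq" (len 12), cursors c1@3 c3@7 c2@12, authorship 111.333..222
After op 6 (move_left): buffer="fsqgfsqqufsq" (len 12), cursors c1@2 c3@6 c2@11, authorship 111.333..222
Authorship (.=original, N=cursor N): 1 1 1 . 3 3 3 . . 2 2 2
Index 9: author = 2

Answer: cursor 2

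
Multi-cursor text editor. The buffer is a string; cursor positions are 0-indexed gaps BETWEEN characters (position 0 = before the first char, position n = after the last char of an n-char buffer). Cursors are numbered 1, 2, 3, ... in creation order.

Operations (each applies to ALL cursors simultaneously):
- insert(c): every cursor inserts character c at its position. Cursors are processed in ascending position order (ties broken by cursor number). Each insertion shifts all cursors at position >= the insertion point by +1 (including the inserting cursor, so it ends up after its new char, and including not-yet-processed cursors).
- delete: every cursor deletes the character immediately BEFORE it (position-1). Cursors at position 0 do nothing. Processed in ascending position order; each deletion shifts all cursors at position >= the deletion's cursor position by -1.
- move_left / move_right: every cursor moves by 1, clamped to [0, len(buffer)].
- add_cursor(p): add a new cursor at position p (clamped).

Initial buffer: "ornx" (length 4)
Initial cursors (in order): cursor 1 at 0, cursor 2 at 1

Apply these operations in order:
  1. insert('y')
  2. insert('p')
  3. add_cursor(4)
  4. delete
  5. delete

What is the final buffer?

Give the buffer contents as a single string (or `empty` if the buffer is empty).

Answer: rnx

Derivation:
After op 1 (insert('y')): buffer="yoyrnx" (len 6), cursors c1@1 c2@3, authorship 1.2...
After op 2 (insert('p')): buffer="ypoyprnx" (len 8), cursors c1@2 c2@5, authorship 11.22...
After op 3 (add_cursor(4)): buffer="ypoyprnx" (len 8), cursors c1@2 c3@4 c2@5, authorship 11.22...
After op 4 (delete): buffer="yornx" (len 5), cursors c1@1 c2@2 c3@2, authorship 1....
After op 5 (delete): buffer="rnx" (len 3), cursors c1@0 c2@0 c3@0, authorship ...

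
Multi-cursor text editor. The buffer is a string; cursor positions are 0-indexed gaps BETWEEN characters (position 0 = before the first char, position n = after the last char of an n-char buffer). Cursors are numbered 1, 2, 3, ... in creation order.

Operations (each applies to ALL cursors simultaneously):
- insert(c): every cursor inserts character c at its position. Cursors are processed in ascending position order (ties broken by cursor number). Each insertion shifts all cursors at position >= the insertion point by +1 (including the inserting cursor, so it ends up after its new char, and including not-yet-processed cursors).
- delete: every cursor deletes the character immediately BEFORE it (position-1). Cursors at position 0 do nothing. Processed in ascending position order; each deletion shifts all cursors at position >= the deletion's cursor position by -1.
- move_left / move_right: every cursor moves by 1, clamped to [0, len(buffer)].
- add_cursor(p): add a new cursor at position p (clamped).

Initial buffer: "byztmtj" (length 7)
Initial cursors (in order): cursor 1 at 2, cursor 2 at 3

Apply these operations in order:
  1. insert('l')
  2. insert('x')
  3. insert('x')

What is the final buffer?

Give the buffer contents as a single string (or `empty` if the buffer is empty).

Answer: bylxxzlxxtmtj

Derivation:
After op 1 (insert('l')): buffer="bylzltmtj" (len 9), cursors c1@3 c2@5, authorship ..1.2....
After op 2 (insert('x')): buffer="bylxzlxtmtj" (len 11), cursors c1@4 c2@7, authorship ..11.22....
After op 3 (insert('x')): buffer="bylxxzlxxtmtj" (len 13), cursors c1@5 c2@9, authorship ..111.222....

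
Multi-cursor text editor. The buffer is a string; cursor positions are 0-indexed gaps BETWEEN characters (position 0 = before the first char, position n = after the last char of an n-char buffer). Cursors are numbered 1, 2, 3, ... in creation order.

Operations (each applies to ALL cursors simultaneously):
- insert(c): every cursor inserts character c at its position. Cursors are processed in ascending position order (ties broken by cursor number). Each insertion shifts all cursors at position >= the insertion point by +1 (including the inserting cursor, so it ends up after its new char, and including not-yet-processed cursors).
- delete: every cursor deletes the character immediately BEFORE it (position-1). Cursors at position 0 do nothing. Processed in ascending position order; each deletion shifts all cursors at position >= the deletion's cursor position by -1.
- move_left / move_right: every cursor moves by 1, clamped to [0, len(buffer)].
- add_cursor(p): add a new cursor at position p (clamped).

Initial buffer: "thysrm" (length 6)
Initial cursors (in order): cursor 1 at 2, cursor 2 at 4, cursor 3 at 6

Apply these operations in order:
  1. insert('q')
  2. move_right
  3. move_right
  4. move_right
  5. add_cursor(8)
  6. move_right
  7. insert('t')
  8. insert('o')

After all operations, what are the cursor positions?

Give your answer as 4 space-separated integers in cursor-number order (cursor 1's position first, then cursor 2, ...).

Answer: 9 17 17 17

Derivation:
After op 1 (insert('q')): buffer="thqysqrmq" (len 9), cursors c1@3 c2@6 c3@9, authorship ..1..2..3
After op 2 (move_right): buffer="thqysqrmq" (len 9), cursors c1@4 c2@7 c3@9, authorship ..1..2..3
After op 3 (move_right): buffer="thqysqrmq" (len 9), cursors c1@5 c2@8 c3@9, authorship ..1..2..3
After op 4 (move_right): buffer="thqysqrmq" (len 9), cursors c1@6 c2@9 c3@9, authorship ..1..2..3
After op 5 (add_cursor(8)): buffer="thqysqrmq" (len 9), cursors c1@6 c4@8 c2@9 c3@9, authorship ..1..2..3
After op 6 (move_right): buffer="thqysqrmq" (len 9), cursors c1@7 c2@9 c3@9 c4@9, authorship ..1..2..3
After op 7 (insert('t')): buffer="thqysqrtmqttt" (len 13), cursors c1@8 c2@13 c3@13 c4@13, authorship ..1..2.1.3234
After op 8 (insert('o')): buffer="thqysqrtomqtttooo" (len 17), cursors c1@9 c2@17 c3@17 c4@17, authorship ..1..2.11.3234234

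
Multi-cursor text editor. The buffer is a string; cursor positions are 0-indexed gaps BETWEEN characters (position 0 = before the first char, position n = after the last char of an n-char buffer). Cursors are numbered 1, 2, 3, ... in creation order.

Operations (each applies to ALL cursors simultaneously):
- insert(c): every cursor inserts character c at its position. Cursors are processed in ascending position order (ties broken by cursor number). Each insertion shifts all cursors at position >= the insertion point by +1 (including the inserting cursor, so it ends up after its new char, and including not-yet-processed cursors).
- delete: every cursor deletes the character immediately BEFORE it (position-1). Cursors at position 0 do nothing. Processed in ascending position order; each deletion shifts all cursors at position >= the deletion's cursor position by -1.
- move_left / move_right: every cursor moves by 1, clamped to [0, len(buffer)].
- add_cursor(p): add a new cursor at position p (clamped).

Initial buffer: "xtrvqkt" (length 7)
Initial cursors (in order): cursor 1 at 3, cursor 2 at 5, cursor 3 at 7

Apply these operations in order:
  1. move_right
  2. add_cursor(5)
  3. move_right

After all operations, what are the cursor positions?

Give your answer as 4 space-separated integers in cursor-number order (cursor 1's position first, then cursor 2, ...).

After op 1 (move_right): buffer="xtrvqkt" (len 7), cursors c1@4 c2@6 c3@7, authorship .......
After op 2 (add_cursor(5)): buffer="xtrvqkt" (len 7), cursors c1@4 c4@5 c2@6 c3@7, authorship .......
After op 3 (move_right): buffer="xtrvqkt" (len 7), cursors c1@5 c4@6 c2@7 c3@7, authorship .......

Answer: 5 7 7 6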